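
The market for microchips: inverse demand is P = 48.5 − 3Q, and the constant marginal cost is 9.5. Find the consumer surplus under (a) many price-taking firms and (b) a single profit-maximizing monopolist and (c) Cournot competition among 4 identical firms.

Perfect competition: P = MC = 9.5, so 48.5 − 3Q = 9.5 and Q = 13.
CS = ½·(48.5 − 9.5)·13 = 253.5.
A monopolist chooses Q where MR = MC. MR = 48.5 − 6Q; setting this equal to 9.5 gives Q = 6.5 and P = 29.
CS = ½·(48.5 − 29)·6.5 = 63.375.
With 4 symmetric Cournot firms, each firm's FOC gives 48.5 − 15q = 9.5, so q = 2.6, Q = 4·2.6 = 10.4, and P = 17.3.
CS = ½·(48.5 − 17.3)·10.4 = 162.24.

Competition: CS = 253.5; Monopoly: CS = 63.375; Cournot: CS = 162.24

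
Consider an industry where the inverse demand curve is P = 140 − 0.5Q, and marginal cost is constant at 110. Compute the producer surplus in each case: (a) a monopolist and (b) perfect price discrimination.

Monopoly: PS = 450; Perfect PD: PS = 900

Monopoly sets MR = MC: 140 − Q = 110 ⇒ Q = 30, P = 140 − 0.5·30 = 125.
PS = (125 − 110)·30 = 450.
A perfectly discriminating monopolist sells every unit with P(Q) ≥ MC(Q), so output equals the competitive quantity Q = 60. Each buyer pays their reservation price, so CS = 0 and the firm captures all surplus.
PS = ½·(140 − 110)·60 = 900.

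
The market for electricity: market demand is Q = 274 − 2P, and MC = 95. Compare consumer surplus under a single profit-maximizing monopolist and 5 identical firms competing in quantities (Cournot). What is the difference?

Inverting demand: P = 137 − 0.5Q.
Monopoly sets MR = MC: 137 − Q = 95 ⇒ Q = 42, P = 137 − 0.5·42 = 116.
CS = ½·(137 − 116)·42 = 441.
With 5 symmetric Cournot firms, each firm's FOC gives 137 − 3q = 95, so q = 14, Q = 5·14 = 70, and P = 102.
CS = ½·(137 − 102)·70 = 1225.
Change in consumer surplus: 1225 − 441 = 784.

CS rises by 784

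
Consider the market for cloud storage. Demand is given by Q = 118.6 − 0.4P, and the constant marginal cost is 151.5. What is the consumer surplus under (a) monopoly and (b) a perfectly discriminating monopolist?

Monopoly: CS = 1051.25; Perfect PD: CS = 0

Inverting demand: P = 296.5 − 2.5Q.
A monopolist chooses Q where MR = MC. MR = 296.5 − 5Q; setting this equal to 151.5 gives Q = 29 and P = 224.
CS = ½·(296.5 − 224)·29 = 1051.25.
With perfect price discrimination, output is the efficient level Q = 58 (where demand meets MC), but every buyer pays their willingness to pay: CS = 0 and PS = total surplus.
CS = 0.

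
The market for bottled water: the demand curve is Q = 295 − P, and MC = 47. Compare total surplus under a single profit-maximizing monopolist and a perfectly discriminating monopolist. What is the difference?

Total surplus rises by 7688

Inverting demand: P = 295 − Q.
A monopolist chooses Q where MR = MC. MR = 295 − 2Q; setting this equal to 47 gives Q = 124 and P = 171.
CS = ½·(295 − 171)·124 = 7688; PS = (171 − 47)·124 = 15376; TS = 23064.
With perfect price discrimination, output is the efficient level Q = 248 (where demand meets MC), but every buyer pays their willingness to pay: CS = 0 and PS = total surplus.
TS = 30752 (equal to competitive TS).
Change in total surplus: 30752 − 23064 = 7688.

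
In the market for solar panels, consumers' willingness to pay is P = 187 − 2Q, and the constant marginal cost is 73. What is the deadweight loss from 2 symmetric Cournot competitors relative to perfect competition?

DWL = 361

Under competition P = MC = 73, so Q = (187 − 73)/2 = 57.
With 2 symmetric Cournot firms, each firm's FOC gives 187 − 6q = 73, so q = 19, Q = 2·19 = 38, and P = 111.
DWL is the triangle between Q = 38 and Q = 57: ½·(57 − 38)·(111 − 73) = 361.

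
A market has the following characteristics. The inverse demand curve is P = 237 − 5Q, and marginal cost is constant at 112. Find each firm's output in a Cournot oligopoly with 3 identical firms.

q_i = 6.25

With 3 symmetric Cournot firms, each firm's FOC gives 237 − 20q = 112, so q = 6.25, Q = 3·6.25 = 18.75, and P = 143.25.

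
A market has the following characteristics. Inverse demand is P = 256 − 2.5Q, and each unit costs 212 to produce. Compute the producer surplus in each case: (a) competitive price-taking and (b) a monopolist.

Competition: PS = 0; Monopoly: PS = 193.6

Competitive firms price at marginal cost: P = 212, giving Q = 17.6.
PS = (212 − 212)·17.6 = 0.
A monopolist chooses Q where MR = MC. MR = 256 − 5Q; setting this equal to 212 gives Q = 8.8 and P = 234.
PS = (234 − 212)·8.8 = 193.6.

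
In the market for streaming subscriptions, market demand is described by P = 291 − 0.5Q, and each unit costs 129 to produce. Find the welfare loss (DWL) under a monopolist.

DWL = 6561

Perfect competition: P = MC = 129, so 291 − 0.5Q = 129 and Q = 324.
Monopoly sets MR = MC: 291 − Q = 129 ⇒ Q = 162, P = 291 − 0.5·162 = 210.
DWL is the triangle between Q = 162 and Q = 324: ½·(324 − 162)·(210 − 129) = 6561.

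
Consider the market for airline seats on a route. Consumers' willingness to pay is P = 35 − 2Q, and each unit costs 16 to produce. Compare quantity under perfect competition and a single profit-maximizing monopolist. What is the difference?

Q falls by 4.75

Competitive firms price at marginal cost: P = 16, giving Q = 9.5.
Monopoly sets MR = MC: 35 − 4Q = 16 ⇒ Q = 4.75, P = 35 − 2·4.75 = 25.5.
Change in quantity: 4.75 − 9.5 = −4.75.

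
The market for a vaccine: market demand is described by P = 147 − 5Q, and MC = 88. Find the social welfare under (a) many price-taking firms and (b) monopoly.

Competition: TS = 348.1; Monopoly: TS = 261.075

Perfect competition: P = MC = 88, so 147 − 5Q = 88 and Q = 11.8.
CS = ½·(147 − 88)·11.8 = 348.1; PS = (88 − 88)·11.8 = 0; TS = 348.1.
A monopolist chooses Q where MR = MC. MR = 147 − 10Q; setting this equal to 88 gives Q = 5.9 and P = 117.5.
CS = ½·(147 − 117.5)·5.9 = 87.025; PS = (117.5 − 88)·5.9 = 174.05; TS = 261.075.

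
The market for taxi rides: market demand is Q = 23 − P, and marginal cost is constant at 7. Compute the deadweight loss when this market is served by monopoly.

Inverting demand: P = 23 − Q.
Under competition P = MC = 7, so Q = (23 − 7)/1 = 16.
The monopolist equates marginal revenue to marginal cost: 23 − 2Q = 7, so Q = 8. From demand, P = 15.
DWL is the triangle between Q = 8 and Q = 16: ½·(16 − 8)·(15 − 7) = 32.

DWL = 32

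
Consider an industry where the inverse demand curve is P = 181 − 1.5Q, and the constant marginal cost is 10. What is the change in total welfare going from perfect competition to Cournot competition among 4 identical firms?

Perfect competition: P = MC = 10, so 181 − 1.5Q = 10 and Q = 114.
CS = ½·(181 − 10)·114 = 9747; PS = (10 − 10)·114 = 0; TS = 9747.
With 4 symmetric Cournot firms, each firm's FOC gives 181 − 7.5q = 10, so q = 22.8, Q = 4·22.8 = 91.2, and P = 44.2.
CS = ½·(181 − 44.2)·91.2 = 6238.08; PS = (44.2 − 10)·91.2 = 3119.04; TS = 9357.12.
Change in total welfare: 9357.12 − 9747 = −389.88.

TS falls by 389.88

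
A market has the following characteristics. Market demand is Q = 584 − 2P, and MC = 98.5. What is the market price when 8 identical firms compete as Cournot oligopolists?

P = 120

Inverting demand: P = 292 − 0.5Q.
Cournot with 8 identical firms: the symmetric best-response condition is 292 − 4.5q = 98.5. Each firm produces q = 43, total output Q = 344, price P = 120.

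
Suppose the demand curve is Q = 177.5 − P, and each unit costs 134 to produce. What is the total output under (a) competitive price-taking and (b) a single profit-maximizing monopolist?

Competition: Q = 43.5; Monopoly: Q = 21.75

Inverting demand: P = 177.5 − Q.
Competitive firms price at marginal cost: P = 134, giving Q = 43.5.
A monopolist chooses Q where MR = MC. MR = 177.5 − 2Q; setting this equal to 134 gives Q = 21.75 and P = 155.75.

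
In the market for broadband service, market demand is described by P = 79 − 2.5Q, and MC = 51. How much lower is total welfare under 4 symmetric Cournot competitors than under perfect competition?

Total welfare falls by 6.272

Perfect competition: P = MC = 51, so 79 − 2.5Q = 51 and Q = 11.2.
CS = ½·(79 − 51)·11.2 = 156.8; PS = (51 − 51)·11.2 = 0; TS = 156.8.
With 4 symmetric Cournot firms, each firm's FOC gives 79 − 12.5q = 51, so q = 2.24, Q = 4·2.24 = 8.96, and P = 56.6.
CS = ½·(79 − 56.6)·8.96 = 100.352; PS = (56.6 − 51)·8.96 = 50.176; TS = 150.528.
Change in total welfare: 150.528 − 156.8 = −6.272.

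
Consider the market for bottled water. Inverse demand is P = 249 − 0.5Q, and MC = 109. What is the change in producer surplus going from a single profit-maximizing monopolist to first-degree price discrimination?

Monopoly sets MR = MC: 249 − Q = 109 ⇒ Q = 140, P = 249 − 0.5·140 = 179.
PS = (179 − 109)·140 = 9800.
With perfect price discrimination, output is the efficient level Q = 280 (where demand meets MC), but every buyer pays their willingness to pay: CS = 0 and PS = total surplus.
PS = ½·(249 − 109)·280 = 19600.
Change in producer surplus: 19600 − 9800 = 9800.

Producer surplus rises by 9800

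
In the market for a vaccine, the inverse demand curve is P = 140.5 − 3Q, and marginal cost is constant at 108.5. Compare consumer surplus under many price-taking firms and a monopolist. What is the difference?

CS falls by 128

Under competition P = MC = 108.5, so Q = (140.5 − 108.5)/3 = 32/3.
CS = ½·(140.5 − 108.5)·32/3 = 512/3.
The monopolist equates marginal revenue to marginal cost: 140.5 − 6Q = 108.5, so Q = 16/3. From demand, P = 124.5.
CS = ½·(140.5 − 124.5)·16/3 = 128/3.
Change in consumer surplus: 128/3 − 512/3 = −128.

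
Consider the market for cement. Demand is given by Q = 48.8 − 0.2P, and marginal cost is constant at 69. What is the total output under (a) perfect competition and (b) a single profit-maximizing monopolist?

Competition: Q = 35; Monopoly: Q = 17.5

Inverting demand: P = 244 − 5Q.
Competitive firms price at marginal cost: P = 69, giving Q = 35.
The monopolist equates marginal revenue to marginal cost: 244 − 10Q = 69, so Q = 17.5. From demand, P = 156.5.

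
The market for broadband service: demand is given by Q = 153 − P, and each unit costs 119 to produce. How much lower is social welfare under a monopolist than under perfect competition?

Social welfare falls by 144.5

Inverting demand: P = 153 − Q.
Competitive firms price at marginal cost: P = 119, giving Q = 34.
CS = ½·(153 − 119)·34 = 578; PS = (119 − 119)·34 = 0; TS = 578.
The monopolist equates marginal revenue to marginal cost: 153 − 2Q = 119, so Q = 17. From demand, P = 136.
CS = ½·(153 − 136)·17 = 144.5; PS = (136 − 119)·17 = 289; TS = 433.5.
Change in social welfare: 433.5 − 578 = −144.5.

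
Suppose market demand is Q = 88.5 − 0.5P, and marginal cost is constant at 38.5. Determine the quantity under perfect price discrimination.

Inverting demand: P = 177 − 2Q.
A perfectly discriminating monopolist sells every unit with P(Q) ≥ MC(Q), so output equals the competitive quantity Q = 69.25. Each buyer pays their reservation price, so CS = 0 and the firm captures all surplus.

Q = 69.25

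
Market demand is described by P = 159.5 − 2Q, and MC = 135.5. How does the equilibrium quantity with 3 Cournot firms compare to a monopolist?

With 3 symmetric Cournot firms, each firm's FOC gives 159.5 − 8q = 135.5, so q = 3, Q = 3·3 = 9, and P = 141.5.
A monopolist chooses Q where MR = MC. MR = 159.5 − 4Q; setting this equal to 135.5 gives Q = 6 and P = 147.5.

Cournot: Q = 9; Monopoly: Q = 6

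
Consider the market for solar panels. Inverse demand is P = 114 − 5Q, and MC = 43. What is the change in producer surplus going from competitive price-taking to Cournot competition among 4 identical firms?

Competitive firms price at marginal cost: P = 43, giving Q = 14.2.
PS = (43 − 43)·14.2 = 0.
In a 4-firm Cournot equilibrium, symmetry and the first-order condition give q = (114 − 43)/(25) = 2.84. So Q = 11.36 and P = 57.2.
PS = (57.2 − 43)·11.36 = 161.312.
Change in producer surplus: 161.312 − 0 = 161.312.

Producer surplus rises by 161.312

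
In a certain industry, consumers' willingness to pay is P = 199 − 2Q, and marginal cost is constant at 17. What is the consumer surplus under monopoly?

The monopolist equates marginal revenue to marginal cost: 199 − 4Q = 17, so Q = 45.5. From demand, P = 108.
CS = ½·(199 − 108)·45.5 = 2070.25.

CS = 2070.25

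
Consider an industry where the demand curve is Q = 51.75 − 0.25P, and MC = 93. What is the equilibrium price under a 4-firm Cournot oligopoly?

P = 115.8

Inverting demand: P = 207 − 4Q.
In a 4-firm Cournot equilibrium, symmetry and the first-order condition give q = (207 − 93)/(20) = 5.7. So Q = 22.8 and P = 115.8.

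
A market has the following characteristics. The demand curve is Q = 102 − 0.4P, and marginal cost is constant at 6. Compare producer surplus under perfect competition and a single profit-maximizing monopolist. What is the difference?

Inverting demand: P = 255 − 2.5Q.
Perfect competition: P = MC = 6, so 255 − 2.5Q = 6 and Q = 99.6.
PS = (6 − 6)·99.6 = 0.
A monopolist chooses Q where MR = MC. MR = 255 − 5Q; setting this equal to 6 gives Q = 49.8 and P = 130.5.
PS = (130.5 − 6)·49.8 = 6200.1.
Change in producer surplus: 6200.1 − 0 = 6200.1.

PS rises by 6200.1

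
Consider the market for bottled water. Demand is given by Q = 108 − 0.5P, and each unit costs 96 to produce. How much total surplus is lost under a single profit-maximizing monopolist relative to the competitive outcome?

Inverting demand: P = 216 − 2Q.
Perfect competition: P = MC = 96, so 216 − 2Q = 96 and Q = 60.
A monopolist chooses Q where MR = MC. MR = 216 − 4Q; setting this equal to 96 gives Q = 30 and P = 156.
DWL is the triangle between Q = 30 and Q = 60: ½·(60 − 30)·(156 − 96) = 900.

DWL = 900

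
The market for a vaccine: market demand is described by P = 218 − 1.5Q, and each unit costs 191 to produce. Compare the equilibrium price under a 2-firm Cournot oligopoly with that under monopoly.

Cournot with 2 identical firms: the symmetric best-response condition is 218 − 4.5q = 191. Each firm produces q = 6, total output Q = 12, price P = 200.
The monopolist equates marginal revenue to marginal cost: 218 − 3Q = 191, so Q = 9. From demand, P = 204.5.

Cournot: P = 200; Monopoly: P = 204.5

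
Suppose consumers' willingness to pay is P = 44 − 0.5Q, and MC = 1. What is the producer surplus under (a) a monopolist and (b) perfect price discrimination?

A monopolist chooses Q where MR = MC. MR = 44 − Q; setting this equal to 1 gives Q = 43 and P = 22.5.
PS = (22.5 − 1)·43 = 924.5.
A perfectly discriminating monopolist sells every unit with P(Q) ≥ MC(Q), so output equals the competitive quantity Q = 86. Each buyer pays their reservation price, so CS = 0 and the firm captures all surplus.
PS = ½·(44 − 1)·86 = 1849.

Monopoly: PS = 924.5; Perfect PD: PS = 1849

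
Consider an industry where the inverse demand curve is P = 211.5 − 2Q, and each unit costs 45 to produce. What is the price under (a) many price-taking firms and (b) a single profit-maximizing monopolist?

Competition: P = 45; Monopoly: P = 128.25

Perfect competition: P = MC = 45, so 211.5 − 2Q = 45 and Q = 83.25.
The monopolist equates marginal revenue to marginal cost: 211.5 − 4Q = 45, so Q = 41.625. From demand, P = 128.25.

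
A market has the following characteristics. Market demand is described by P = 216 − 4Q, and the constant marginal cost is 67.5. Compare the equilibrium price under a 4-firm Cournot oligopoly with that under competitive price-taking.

Cournot: P = 97.2; Competition: P = 67.5

With 4 symmetric Cournot firms, each firm's FOC gives 216 − 20q = 67.5, so q = 7.425, Q = 4·7.425 = 29.7, and P = 97.2.
Competitive firms price at marginal cost: P = 67.5, giving Q = 37.125.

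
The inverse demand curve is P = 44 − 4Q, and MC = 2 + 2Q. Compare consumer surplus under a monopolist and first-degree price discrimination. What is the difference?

CS falls by 35.28

A monopolist chooses Q where MR = MC. MR = 44 − 8Q; setting this equal to 2 + 2Q gives Q = 4.2 and P = 27.2.
CS = ½·(44 − 27.2)·4.2 = 35.28.
Under first-degree price discrimination the firm charges each unit its demand price and produces up to where P = MC, i.e. Q = 7. Consumer surplus is zero; producer surplus equals total surplus.
CS = 0.
Change in consumer surplus: 0 − 35.28 = −35.28.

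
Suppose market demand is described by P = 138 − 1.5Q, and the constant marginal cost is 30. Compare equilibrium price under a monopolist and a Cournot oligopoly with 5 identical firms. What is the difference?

A monopolist chooses Q where MR = MC. MR = 138 − 3Q; setting this equal to 30 gives Q = 36 and P = 84.
In a 5-firm Cournot equilibrium, symmetry and the first-order condition give q = (138 − 30)/(9) = 12. So Q = 60 and P = 48.
Change in equilibrium price: 48 − 84 = −36.

Equilibrium price falls by 36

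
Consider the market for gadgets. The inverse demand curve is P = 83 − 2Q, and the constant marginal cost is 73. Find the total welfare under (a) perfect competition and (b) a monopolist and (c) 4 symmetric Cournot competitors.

Competition: TS = 25; Monopoly: TS = 18.75; Cournot: TS = 24

Perfect competition: P = MC = 73, so 83 − 2Q = 73 and Q = 5.
CS = ½·(83 − 73)·5 = 25; PS = (73 − 73)·5 = 0; TS = 25.
Monopoly sets MR = MC: 83 − 4Q = 73 ⇒ Q = 2.5, P = 83 − 2·2.5 = 78.
CS = ½·(83 − 78)·2.5 = 6.25; PS = (78 − 73)·2.5 = 12.5; TS = 18.75.
With 4 symmetric Cournot firms, each firm's FOC gives 83 − 10q = 73, so q = 1, Q = 4·1 = 4, and P = 75.
CS = ½·(83 − 75)·4 = 16; PS = (75 − 73)·4 = 8; TS = 24.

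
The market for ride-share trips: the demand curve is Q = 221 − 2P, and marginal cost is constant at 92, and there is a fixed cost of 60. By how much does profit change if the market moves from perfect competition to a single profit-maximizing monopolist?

Inverting demand: P = 110.5 − 0.5Q.
Competitive firms price at marginal cost: P = 92, giving Q = 37.
Profit = (92 − 92)·37 − 60 = −60.
A monopolist chooses Q where MR = MC. MR = 110.5 − Q; setting this equal to 92 gives Q = 18.5 and P = 101.25.
Profit = (101.25 − 92)·18.5 − 60 = 111.125.
Change in profit: 111.125 − −60 = 171.125.

Profit rises by 171.125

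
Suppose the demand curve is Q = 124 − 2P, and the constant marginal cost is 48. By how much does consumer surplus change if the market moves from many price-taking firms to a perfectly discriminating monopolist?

Consumer surplus falls by 196

Inverting demand: P = 62 − 0.5Q.
Perfect competition: P = MC = 48, so 62 − 0.5Q = 48 and Q = 28.
CS = ½·(62 − 48)·28 = 196.
Under first-degree price discrimination the firm charges each unit its demand price and produces up to where P = MC, i.e. Q = 28. Consumer surplus is zero; producer surplus equals total surplus.
CS = 0.
Change in consumer surplus: 0 − 196 = −196.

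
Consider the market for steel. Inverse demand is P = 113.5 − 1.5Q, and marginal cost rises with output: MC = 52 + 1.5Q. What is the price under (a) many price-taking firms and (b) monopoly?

Competition: P = 82.75; Monopoly: P = 93

Competitive equilibrium sets price equal to marginal cost: 113.5 − 1.5Q = 52 + 1.5Q, so Q = 20.5 and P = 82.75.
The monopolist equates marginal revenue to marginal cost: 113.5 − 3Q = 52 + 1.5Q, so Q = 41/3. From demand, P = 93.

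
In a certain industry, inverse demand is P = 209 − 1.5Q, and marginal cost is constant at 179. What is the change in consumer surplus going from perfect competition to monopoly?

CS falls by 225

Perfect competition: P = MC = 179, so 209 − 1.5Q = 179 and Q = 20.
CS = ½·(209 − 179)·20 = 300.
A monopolist chooses Q where MR = MC. MR = 209 − 3Q; setting this equal to 179 gives Q = 10 and P = 194.
CS = ½·(209 − 194)·10 = 75.
Change in consumer surplus: 75 − 300 = −225.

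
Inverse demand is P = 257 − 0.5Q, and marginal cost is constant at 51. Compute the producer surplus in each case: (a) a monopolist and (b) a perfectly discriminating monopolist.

A monopolist chooses Q where MR = MC. MR = 257 − Q; setting this equal to 51 gives Q = 206 and P = 154.
PS = (154 − 51)·206 = 21218.
With perfect price discrimination, output is the efficient level Q = 412 (where demand meets MC), but every buyer pays their willingness to pay: CS = 0 and PS = total surplus.
PS = ½·(257 − 51)·412 = 42436.

Monopoly: PS = 21218; Perfect PD: PS = 42436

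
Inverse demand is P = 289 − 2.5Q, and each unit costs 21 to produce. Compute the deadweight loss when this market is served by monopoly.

Under competition P = MC = 21, so Q = (289 − 21)/2.5 = 107.2.
The monopolist equates marginal revenue to marginal cost: 289 − 5Q = 21, so Q = 53.6. From demand, P = 155.
DWL is the triangle between Q = 53.6 and Q = 107.2: ½·(107.2 − 53.6)·(155 − 21) = 3591.2.

DWL = 3591.2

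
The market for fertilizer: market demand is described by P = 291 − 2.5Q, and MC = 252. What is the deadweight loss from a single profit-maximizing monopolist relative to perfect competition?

Competitive firms price at marginal cost: P = 252, giving Q = 15.6.
The monopolist equates marginal revenue to marginal cost: 291 − 5Q = 252, so Q = 7.8. From demand, P = 271.5.
DWL is the triangle between Q = 7.8 and Q = 15.6: ½·(15.6 − 7.8)·(271.5 − 252) = 76.05.

DWL = 76.05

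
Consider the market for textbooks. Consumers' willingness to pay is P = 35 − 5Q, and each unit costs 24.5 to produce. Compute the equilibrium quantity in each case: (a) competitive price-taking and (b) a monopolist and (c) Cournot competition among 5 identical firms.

Perfect competition: P = MC = 24.5, so 35 − 5Q = 24.5 and Q = 2.1.
A monopolist chooses Q where MR = MC. MR = 35 − 10Q; setting this equal to 24.5 gives Q = 1.05 and P = 29.75.
In a 5-firm Cournot equilibrium, symmetry and the first-order condition give q = (35 − 24.5)/(30) = 0.35. So Q = 1.75 and P = 26.25.

Competition: Q = 2.1; Monopoly: Q = 1.05; Cournot: Q = 1.75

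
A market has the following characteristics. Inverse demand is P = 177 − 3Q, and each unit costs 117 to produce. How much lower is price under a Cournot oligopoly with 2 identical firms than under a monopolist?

The monopolist equates marginal revenue to marginal cost: 177 − 6Q = 117, so Q = 10. From demand, P = 147.
Cournot with 2 identical firms: the symmetric best-response condition is 177 − 9q = 117. Each firm produces q = 20/3, total output Q = 40/3, price P = 137.
Change in price: 137 − 147 = −10.

Price falls by 10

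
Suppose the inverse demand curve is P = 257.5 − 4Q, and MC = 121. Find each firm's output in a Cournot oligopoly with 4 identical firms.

In a 4-firm Cournot equilibrium, symmetry and the first-order condition give q = (257.5 − 121)/(20) = 6.825. So Q = 27.3 and P = 148.3.

q_i = 6.825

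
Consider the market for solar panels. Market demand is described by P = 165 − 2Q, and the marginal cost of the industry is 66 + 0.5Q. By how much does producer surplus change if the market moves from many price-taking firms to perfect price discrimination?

PS rises by 1568.16

Under competition P = MC: 165 − 2Q = 66 + 0.5Q ⇒ Q = 39.6, P = 85.8.
PS = P·Q − VC(Q) = 85.8·39.6 − (66·39.6 + ½·0.5·39.6²) = 392.04.
A perfectly discriminating monopolist sells every unit with P(Q) ≥ MC(Q), so output equals the competitive quantity Q = 39.6. Each buyer pays their reservation price, so CS = 0 and the firm captures all surplus.
PS = ½·(165 − 66)·39.6 = 1960.2.
Change in producer surplus: 1960.2 − 392.04 = 1568.16.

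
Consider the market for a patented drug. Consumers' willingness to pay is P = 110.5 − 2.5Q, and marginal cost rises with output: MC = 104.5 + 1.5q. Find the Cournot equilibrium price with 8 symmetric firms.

P = 105.5

In a 8-firm Cournot equilibrium, symmetry and the first-order condition give q = (110.5 − 104.5)/(24) = 0.25. So Q = 2 and P = 105.5.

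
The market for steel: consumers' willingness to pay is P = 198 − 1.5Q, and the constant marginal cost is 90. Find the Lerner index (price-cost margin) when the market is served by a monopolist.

Lerner index = 0.375

A monopolist chooses Q where MR = MC. MR = 198 − 3Q; setting this equal to 90 gives Q = 36 and P = 144.
Lerner index = (P − MC)/P = (144 − 90)/144 = 0.375.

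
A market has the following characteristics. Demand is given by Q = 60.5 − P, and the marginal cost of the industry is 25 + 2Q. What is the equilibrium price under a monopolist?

P = 51.625

Inverting demand: P = 60.5 − Q.
A monopolist chooses Q where MR = MC. MR = 60.5 − 2Q; setting this equal to 25 + 2Q gives Q = 8.875 and P = 51.625.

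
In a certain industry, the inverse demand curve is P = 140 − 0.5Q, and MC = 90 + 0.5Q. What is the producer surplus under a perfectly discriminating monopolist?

PS = 1250

With perfect price discrimination, output is the efficient level Q = 50 (where demand meets MC), but every buyer pays their willingness to pay: CS = 0 and PS = total surplus.
PS = ½·(140 − 90)·50 = 1250.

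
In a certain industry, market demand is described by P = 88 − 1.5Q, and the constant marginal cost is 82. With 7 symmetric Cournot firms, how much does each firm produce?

Cournot with 7 identical firms: the symmetric best-response condition is 88 − 12q = 82. Each firm produces q = 0.5, total output Q = 3.5, price P = 82.75.

q_i = 0.5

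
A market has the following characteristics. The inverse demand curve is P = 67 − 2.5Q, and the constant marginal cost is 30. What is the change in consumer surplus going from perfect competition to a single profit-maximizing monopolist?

Consumer surplus falls by 205.35

Competitive firms price at marginal cost: P = 30, giving Q = 14.8.
CS = ½·(67 − 30)·14.8 = 273.8.
The monopolist equates marginal revenue to marginal cost: 67 − 5Q = 30, so Q = 7.4. From demand, P = 48.5.
CS = ½·(67 − 48.5)·7.4 = 68.45.
Change in consumer surplus: 68.45 − 273.8 = −205.35.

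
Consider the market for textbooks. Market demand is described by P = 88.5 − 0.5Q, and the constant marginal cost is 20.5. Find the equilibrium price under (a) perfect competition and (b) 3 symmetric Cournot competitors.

Under competition P = MC = 20.5, so Q = (88.5 − 20.5)/0.5 = 136.
With 3 symmetric Cournot firms, each firm's FOC gives 88.5 − 2q = 20.5, so q = 34, Q = 3·34 = 102, and P = 37.5.

Competition: P = 20.5; Cournot: P = 37.5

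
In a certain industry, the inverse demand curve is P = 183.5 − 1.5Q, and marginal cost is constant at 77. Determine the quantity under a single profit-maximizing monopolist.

The monopolist equates marginal revenue to marginal cost: 183.5 − 3Q = 77, so Q = 35.5. From demand, P = 130.25.

Q = 35.5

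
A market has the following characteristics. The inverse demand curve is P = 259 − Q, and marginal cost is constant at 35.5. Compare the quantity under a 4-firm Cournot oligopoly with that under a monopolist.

With 4 symmetric Cournot firms, each firm's FOC gives 259 − 5q = 35.5, so q = 44.7, Q = 4·44.7 = 178.8, and P = 80.2.
A monopolist chooses Q where MR = MC. MR = 259 − 2Q; setting this equal to 35.5 gives Q = 111.75 and P = 147.25.

Cournot: Q = 178.8; Monopoly: Q = 111.75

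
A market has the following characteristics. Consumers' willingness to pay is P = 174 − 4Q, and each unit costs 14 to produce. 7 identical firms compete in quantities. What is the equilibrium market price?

P = 34

In a 7-firm Cournot equilibrium, symmetry and the first-order condition give q = (174 − 14)/(32) = 5. So Q = 35 and P = 34.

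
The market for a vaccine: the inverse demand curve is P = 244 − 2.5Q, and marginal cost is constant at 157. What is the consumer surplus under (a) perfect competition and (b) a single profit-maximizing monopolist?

Competition: CS = 1513.8; Monopoly: CS = 378.45

Competitive firms price at marginal cost: P = 157, giving Q = 34.8.
CS = ½·(244 − 157)·34.8 = 1513.8.
A monopolist chooses Q where MR = MC. MR = 244 − 5Q; setting this equal to 157 gives Q = 17.4 and P = 200.5.
CS = ½·(244 − 200.5)·17.4 = 378.45.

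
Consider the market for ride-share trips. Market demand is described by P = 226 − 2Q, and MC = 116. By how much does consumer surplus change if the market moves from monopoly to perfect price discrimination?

Monopoly sets MR = MC: 226 − 4Q = 116 ⇒ Q = 27.5, P = 226 − 2·27.5 = 171.
CS = ½·(226 − 171)·27.5 = 756.25.
A perfectly discriminating monopolist sells every unit with P(Q) ≥ MC(Q), so output equals the competitive quantity Q = 55. Each buyer pays their reservation price, so CS = 0 and the firm captures all surplus.
CS = 0.
Change in consumer surplus: 0 − 756.25 = −756.25.

Consumer surplus falls by 756.25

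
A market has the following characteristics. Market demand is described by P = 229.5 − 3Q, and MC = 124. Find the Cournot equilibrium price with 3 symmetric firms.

In a 3-firm Cournot equilibrium, symmetry and the first-order condition give q = (229.5 − 124)/(12) = 211/24. So Q = 26.375 and P = 150.375.

P = 150.375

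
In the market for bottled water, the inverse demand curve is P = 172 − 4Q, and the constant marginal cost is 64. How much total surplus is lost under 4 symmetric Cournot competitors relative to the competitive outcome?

DWL = 58.32

Perfect competition: P = MC = 64, so 172 − 4Q = 64 and Q = 27.
With 4 symmetric Cournot firms, each firm's FOC gives 172 − 20q = 64, so q = 5.4, Q = 4·5.4 = 21.6, and P = 85.6.
DWL is the triangle between Q = 21.6 and Q = 27: ½·(27 − 21.6)·(85.6 − 64) = 58.32.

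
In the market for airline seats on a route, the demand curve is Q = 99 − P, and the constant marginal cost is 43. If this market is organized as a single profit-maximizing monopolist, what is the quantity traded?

Q = 28

Inverting demand: P = 99 − Q.
A monopolist chooses Q where MR = MC. MR = 99 − 2Q; setting this equal to 43 gives Q = 28 and P = 71.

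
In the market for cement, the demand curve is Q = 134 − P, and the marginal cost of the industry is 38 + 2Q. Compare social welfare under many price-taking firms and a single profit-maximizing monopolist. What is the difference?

Social welfare falls by 96

Inverting demand: P = 134 − Q.
Under competition P = MC: 134 − Q = 38 + 2Q ⇒ Q = 32, P = 102.
CS = ½·(134 − 102)·32 = 512; PS = (102·32 − 38·32 − ½·2·32²) = 1024; TS = 1536.
The monopolist equates marginal revenue to marginal cost: 134 − 2Q = 38 + 2Q, so Q = 24. From demand, P = 110.
CS = ½·(134 − 110)·24 = 288; PS = (110·24 − 38·24 − ½·2·24²) = 1152; TS = 1440.
Change in social welfare: 1440 − 1536 = −96.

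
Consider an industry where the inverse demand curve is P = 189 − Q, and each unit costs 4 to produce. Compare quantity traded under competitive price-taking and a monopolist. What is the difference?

Q falls by 92.5

Competitive firms price at marginal cost: P = 4, giving Q = 185.
Monopoly sets MR = MC: 189 − 2Q = 4 ⇒ Q = 92.5, P = 189 − 92.5 = 96.5.
Change in quantity traded: 92.5 − 185 = −92.5.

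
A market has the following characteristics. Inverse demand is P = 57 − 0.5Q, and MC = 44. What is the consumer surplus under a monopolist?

A monopolist chooses Q where MR = MC. MR = 57 − Q; setting this equal to 44 gives Q = 13 and P = 50.5.
CS = ½·(57 − 50.5)·13 = 42.25.

CS = 42.25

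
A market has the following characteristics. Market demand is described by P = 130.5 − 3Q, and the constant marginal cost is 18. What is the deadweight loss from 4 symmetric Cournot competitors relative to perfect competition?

Competitive firms price at marginal cost: P = 18, giving Q = 37.5.
In a 4-firm Cournot equilibrium, symmetry and the first-order condition give q = (130.5 − 18)/(15) = 7.5. So Q = 30 and P = 40.5.
DWL is the triangle between Q = 30 and Q = 37.5: ½·(37.5 − 30)·(40.5 − 18) = 84.375.

DWL = 84.375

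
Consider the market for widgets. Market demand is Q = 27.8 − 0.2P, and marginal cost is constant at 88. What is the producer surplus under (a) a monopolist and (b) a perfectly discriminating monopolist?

Inverting demand: P = 139 − 5Q.
Monopoly sets MR = MC: 139 − 10Q = 88 ⇒ Q = 5.1, P = 139 − 5·5.1 = 113.5.
PS = (113.5 − 88)·5.1 = 130.05.
With perfect price discrimination, output is the efficient level Q = 10.2 (where demand meets MC), but every buyer pays their willingness to pay: CS = 0 and PS = total surplus.
PS = ½·(139 − 88)·10.2 = 260.1.

Monopoly: PS = 130.05; Perfect PD: PS = 260.1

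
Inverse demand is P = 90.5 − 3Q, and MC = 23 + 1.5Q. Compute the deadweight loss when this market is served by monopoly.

DWL = 81

Competitive equilibrium sets price equal to marginal cost: 90.5 − 3Q = 23 + 1.5Q, so Q = 15 and P = 45.5.
The monopolist equates marginal revenue to marginal cost: 90.5 − 6Q = 23 + 1.5Q, so Q = 9. From demand, P = 63.5.
CS = ½·(90.5 − 45.5)·15 = 337.5; PS = (45.5·15 − 23·15 − ½·1.5·15²) = 168.75; TS = 506.25.
CS = ½·(90.5 − 63.5)·9 = 121.5; PS = (63.5·9 − 23·9 − ½·1.5·9²) = 303.75; TS = 425.25.
DWL = 506.25 − 425.25 = 81.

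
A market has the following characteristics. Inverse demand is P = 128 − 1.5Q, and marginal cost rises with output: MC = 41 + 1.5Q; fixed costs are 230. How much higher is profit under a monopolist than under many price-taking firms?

Profit rises by 210.25

Under competition P = MC: 128 − 1.5Q = 41 + 1.5Q ⇒ Q = 29, P = 84.5.
Profit = 84.5·29 − (41·29 + ½·1.5·29²) − 230 = 400.75.
The monopolist equates marginal revenue to marginal cost: 128 − 3Q = 41 + 1.5Q, so Q = 58/3. From demand, P = 99.
Profit = 99·58/3 − (41·58/3 + ½·1.5·(58/3)²) − 230 = 611.
Change in profit: 611 − 400.75 = 210.25.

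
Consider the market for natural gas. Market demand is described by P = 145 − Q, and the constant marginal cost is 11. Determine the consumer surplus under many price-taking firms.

Competitive firms price at marginal cost: P = 11, giving Q = 134.
CS = ½·(145 − 11)·134 = 8978.

CS = 8978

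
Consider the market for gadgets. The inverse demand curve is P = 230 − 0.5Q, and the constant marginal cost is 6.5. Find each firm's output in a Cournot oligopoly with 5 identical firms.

With 5 symmetric Cournot firms, each firm's FOC gives 230 − 3q = 6.5, so q = 74.5, Q = 5·74.5 = 372.5, and P = 43.75.

q_i = 74.5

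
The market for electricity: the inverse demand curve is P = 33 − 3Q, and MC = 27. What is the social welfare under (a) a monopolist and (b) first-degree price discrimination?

Monopoly: TS = 4.5; Perfect PD: TS = 6

A monopolist chooses Q where MR = MC. MR = 33 − 6Q; setting this equal to 27 gives Q = 1 and P = 30.
CS = ½·(33 − 30)·1 = 1.5; PS = (30 − 27)·1 = 3; TS = 4.5.
A perfectly discriminating monopolist sells every unit with P(Q) ≥ MC(Q), so output equals the competitive quantity Q = 2. Each buyer pays their reservation price, so CS = 0 and the firm captures all surplus.
TS = 6 (equal to competitive TS).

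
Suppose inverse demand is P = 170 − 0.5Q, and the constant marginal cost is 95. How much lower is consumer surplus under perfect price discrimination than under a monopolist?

Monopoly sets MR = MC: 170 − Q = 95 ⇒ Q = 75, P = 170 − 0.5·75 = 132.5.
CS = ½·(170 − 132.5)·75 = 1406.25.
With perfect price discrimination, output is the efficient level Q = 150 (where demand meets MC), but every buyer pays their willingness to pay: CS = 0 and PS = total surplus.
CS = 0.
Change in consumer surplus: 0 − 1406.25 = −1406.25.

Consumer surplus falls by 1406.25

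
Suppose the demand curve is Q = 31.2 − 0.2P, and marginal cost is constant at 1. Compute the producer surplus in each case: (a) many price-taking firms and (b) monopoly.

Competition: PS = 0; Monopoly: PS = 1201.25

Inverting demand: P = 156 − 5Q.
Under competition P = MC = 1, so Q = (156 − 1)/5 = 31.
PS = (1 − 1)·31 = 0.
The monopolist equates marginal revenue to marginal cost: 156 − 10Q = 1, so Q = 15.5. From demand, P = 78.5.
PS = (78.5 − 1)·15.5 = 1201.25.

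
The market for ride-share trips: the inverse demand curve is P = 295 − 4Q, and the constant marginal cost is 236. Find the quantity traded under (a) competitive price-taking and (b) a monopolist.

Competition: Q = 14.75; Monopoly: Q = 7.375

Competitive firms price at marginal cost: P = 236, giving Q = 14.75.
Monopoly sets MR = MC: 295 − 8Q = 236 ⇒ Q = 7.375, P = 295 − 4·7.375 = 265.5.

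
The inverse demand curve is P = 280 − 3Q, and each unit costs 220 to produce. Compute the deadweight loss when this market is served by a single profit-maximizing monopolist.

Competitive firms price at marginal cost: P = 220, giving Q = 20.
A monopolist chooses Q where MR = MC. MR = 280 − 6Q; setting this equal to 220 gives Q = 10 and P = 250.
DWL is the triangle between Q = 10 and Q = 20: ½·(20 − 10)·(250 − 220) = 150.

DWL = 150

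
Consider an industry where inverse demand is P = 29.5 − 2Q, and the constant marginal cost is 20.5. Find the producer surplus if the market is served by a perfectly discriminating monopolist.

PS = 20.25

Under first-degree price discrimination the firm charges each unit its demand price and produces up to where P = MC, i.e. Q = 4.5. Consumer surplus is zero; producer surplus equals total surplus.
PS = ½·(29.5 − 20.5)·4.5 = 20.25.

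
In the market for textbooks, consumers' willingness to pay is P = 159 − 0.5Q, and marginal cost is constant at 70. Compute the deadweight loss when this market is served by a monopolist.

Perfect competition: P = MC = 70, so 159 − 0.5Q = 70 and Q = 178.
A monopolist chooses Q where MR = MC. MR = 159 − Q; setting this equal to 70 gives Q = 89 and P = 114.5.
DWL is the triangle between Q = 89 and Q = 178: ½·(178 − 89)·(114.5 − 70) = 1980.25.

DWL = 1980.25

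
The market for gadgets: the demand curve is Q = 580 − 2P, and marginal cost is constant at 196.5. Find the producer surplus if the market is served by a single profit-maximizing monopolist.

PS = 4371.125

Inverting demand: P = 290 − 0.5Q.
A monopolist chooses Q where MR = MC. MR = 290 − Q; setting this equal to 196.5 gives Q = 93.5 and P = 243.25.
PS = (243.25 − 196.5)·93.5 = 4371.125.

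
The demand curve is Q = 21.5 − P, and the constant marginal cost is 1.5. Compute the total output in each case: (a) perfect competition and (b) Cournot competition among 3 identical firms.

Inverting demand: P = 21.5 − Q.
Competitive firms price at marginal cost: P = 1.5, giving Q = 20.
Cournot with 3 identical firms: the symmetric best-response condition is 21.5 − 4q = 1.5. Each firm produces q = 5, total output Q = 15, price P = 6.5.

Competition: Q = 20; Cournot: Q = 15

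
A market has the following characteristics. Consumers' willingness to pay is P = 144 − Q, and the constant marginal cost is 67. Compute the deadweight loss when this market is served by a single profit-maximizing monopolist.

DWL = 741.125

Perfect competition: P = MC = 67, so 144 − Q = 67 and Q = 77.
A monopolist chooses Q where MR = MC. MR = 144 − 2Q; setting this equal to 67 gives Q = 38.5 and P = 105.5.
DWL is the triangle between Q = 38.5 and Q = 77: ½·(77 − 38.5)·(105.5 − 67) = 741.125.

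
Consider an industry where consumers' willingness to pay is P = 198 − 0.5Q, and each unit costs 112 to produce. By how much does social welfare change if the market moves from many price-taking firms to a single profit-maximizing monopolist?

Social welfare falls by 1849

Perfect competition: P = MC = 112, so 198 − 0.5Q = 112 and Q = 172.
CS = ½·(198 − 112)·172 = 7396; PS = (112 − 112)·172 = 0; TS = 7396.
A monopolist chooses Q where MR = MC. MR = 198 − Q; setting this equal to 112 gives Q = 86 and P = 155.
CS = ½·(198 − 155)·86 = 1849; PS = (155 − 112)·86 = 3698; TS = 5547.
Change in social welfare: 5547 − 7396 = −1849.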